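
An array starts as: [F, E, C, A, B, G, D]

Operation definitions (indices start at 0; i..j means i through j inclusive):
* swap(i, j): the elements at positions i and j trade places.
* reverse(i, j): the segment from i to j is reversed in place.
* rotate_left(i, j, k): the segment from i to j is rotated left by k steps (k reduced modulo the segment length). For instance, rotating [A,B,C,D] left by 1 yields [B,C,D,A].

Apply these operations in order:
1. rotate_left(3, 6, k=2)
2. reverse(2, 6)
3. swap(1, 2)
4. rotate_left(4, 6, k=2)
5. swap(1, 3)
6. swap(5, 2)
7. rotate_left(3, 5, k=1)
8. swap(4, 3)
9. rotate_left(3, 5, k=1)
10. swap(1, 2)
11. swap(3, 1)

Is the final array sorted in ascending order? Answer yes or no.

Answer: no

Derivation:
After 1 (rotate_left(3, 6, k=2)): [F, E, C, G, D, A, B]
After 2 (reverse(2, 6)): [F, E, B, A, D, G, C]
After 3 (swap(1, 2)): [F, B, E, A, D, G, C]
After 4 (rotate_left(4, 6, k=2)): [F, B, E, A, C, D, G]
After 5 (swap(1, 3)): [F, A, E, B, C, D, G]
After 6 (swap(5, 2)): [F, A, D, B, C, E, G]
After 7 (rotate_left(3, 5, k=1)): [F, A, D, C, E, B, G]
After 8 (swap(4, 3)): [F, A, D, E, C, B, G]
After 9 (rotate_left(3, 5, k=1)): [F, A, D, C, B, E, G]
After 10 (swap(1, 2)): [F, D, A, C, B, E, G]
After 11 (swap(3, 1)): [F, C, A, D, B, E, G]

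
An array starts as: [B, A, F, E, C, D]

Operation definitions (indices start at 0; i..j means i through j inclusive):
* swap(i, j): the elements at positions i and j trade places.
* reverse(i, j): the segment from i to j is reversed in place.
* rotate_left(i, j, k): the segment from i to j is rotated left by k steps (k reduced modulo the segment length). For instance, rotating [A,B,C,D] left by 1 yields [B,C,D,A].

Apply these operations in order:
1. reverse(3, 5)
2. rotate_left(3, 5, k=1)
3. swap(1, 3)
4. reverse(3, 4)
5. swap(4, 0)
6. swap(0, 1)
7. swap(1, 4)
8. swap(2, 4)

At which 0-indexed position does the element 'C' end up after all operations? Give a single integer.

Answer: 0

Derivation:
After 1 (reverse(3, 5)): [B, A, F, D, C, E]
After 2 (rotate_left(3, 5, k=1)): [B, A, F, C, E, D]
After 3 (swap(1, 3)): [B, C, F, A, E, D]
After 4 (reverse(3, 4)): [B, C, F, E, A, D]
After 5 (swap(4, 0)): [A, C, F, E, B, D]
After 6 (swap(0, 1)): [C, A, F, E, B, D]
After 7 (swap(1, 4)): [C, B, F, E, A, D]
After 8 (swap(2, 4)): [C, B, A, E, F, D]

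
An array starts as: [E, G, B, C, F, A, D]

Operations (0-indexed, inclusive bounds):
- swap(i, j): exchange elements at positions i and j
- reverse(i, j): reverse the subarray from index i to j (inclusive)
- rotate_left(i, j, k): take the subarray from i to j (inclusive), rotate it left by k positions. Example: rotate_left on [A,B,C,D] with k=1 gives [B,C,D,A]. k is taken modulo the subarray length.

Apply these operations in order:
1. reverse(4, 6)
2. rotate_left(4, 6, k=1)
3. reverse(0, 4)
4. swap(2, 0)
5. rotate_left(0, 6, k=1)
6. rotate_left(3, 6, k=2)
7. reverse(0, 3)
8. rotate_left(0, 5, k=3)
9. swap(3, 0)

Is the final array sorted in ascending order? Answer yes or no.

Answer: no

Derivation:
After 1 (reverse(4, 6)): [E, G, B, C, D, A, F]
After 2 (rotate_left(4, 6, k=1)): [E, G, B, C, A, F, D]
After 3 (reverse(0, 4)): [A, C, B, G, E, F, D]
After 4 (swap(2, 0)): [B, C, A, G, E, F, D]
After 5 (rotate_left(0, 6, k=1)): [C, A, G, E, F, D, B]
After 6 (rotate_left(3, 6, k=2)): [C, A, G, D, B, E, F]
After 7 (reverse(0, 3)): [D, G, A, C, B, E, F]
After 8 (rotate_left(0, 5, k=3)): [C, B, E, D, G, A, F]
After 9 (swap(3, 0)): [D, B, E, C, G, A, F]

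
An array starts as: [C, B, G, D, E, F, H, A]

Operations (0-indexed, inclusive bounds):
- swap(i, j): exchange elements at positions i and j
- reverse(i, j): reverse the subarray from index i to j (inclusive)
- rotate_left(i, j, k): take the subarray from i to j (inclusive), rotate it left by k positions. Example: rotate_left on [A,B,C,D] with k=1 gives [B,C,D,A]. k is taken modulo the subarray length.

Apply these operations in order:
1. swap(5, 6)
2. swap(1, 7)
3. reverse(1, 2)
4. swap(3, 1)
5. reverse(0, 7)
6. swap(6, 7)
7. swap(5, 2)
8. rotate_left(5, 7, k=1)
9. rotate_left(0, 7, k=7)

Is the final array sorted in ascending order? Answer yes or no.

Answer: no

Derivation:
After 1 (swap(5, 6)): [C, B, G, D, E, H, F, A]
After 2 (swap(1, 7)): [C, A, G, D, E, H, F, B]
After 3 (reverse(1, 2)): [C, G, A, D, E, H, F, B]
After 4 (swap(3, 1)): [C, D, A, G, E, H, F, B]
After 5 (reverse(0, 7)): [B, F, H, E, G, A, D, C]
After 6 (swap(6, 7)): [B, F, H, E, G, A, C, D]
After 7 (swap(5, 2)): [B, F, A, E, G, H, C, D]
After 8 (rotate_left(5, 7, k=1)): [B, F, A, E, G, C, D, H]
After 9 (rotate_left(0, 7, k=7)): [H, B, F, A, E, G, C, D]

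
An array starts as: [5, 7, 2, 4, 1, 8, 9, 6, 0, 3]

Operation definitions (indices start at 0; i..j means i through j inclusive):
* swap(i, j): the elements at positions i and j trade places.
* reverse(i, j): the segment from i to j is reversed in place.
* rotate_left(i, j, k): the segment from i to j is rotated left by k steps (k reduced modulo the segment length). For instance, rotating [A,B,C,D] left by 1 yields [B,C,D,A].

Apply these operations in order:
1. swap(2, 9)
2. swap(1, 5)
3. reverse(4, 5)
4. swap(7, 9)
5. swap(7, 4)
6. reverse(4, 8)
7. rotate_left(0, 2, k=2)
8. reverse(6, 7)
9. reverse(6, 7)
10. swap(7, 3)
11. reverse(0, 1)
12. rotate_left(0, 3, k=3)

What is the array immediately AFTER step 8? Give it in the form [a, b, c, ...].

After 1 (swap(2, 9)): [5, 7, 3, 4, 1, 8, 9, 6, 0, 2]
After 2 (swap(1, 5)): [5, 8, 3, 4, 1, 7, 9, 6, 0, 2]
After 3 (reverse(4, 5)): [5, 8, 3, 4, 7, 1, 9, 6, 0, 2]
After 4 (swap(7, 9)): [5, 8, 3, 4, 7, 1, 9, 2, 0, 6]
After 5 (swap(7, 4)): [5, 8, 3, 4, 2, 1, 9, 7, 0, 6]
After 6 (reverse(4, 8)): [5, 8, 3, 4, 0, 7, 9, 1, 2, 6]
After 7 (rotate_left(0, 2, k=2)): [3, 5, 8, 4, 0, 7, 9, 1, 2, 6]
After 8 (reverse(6, 7)): [3, 5, 8, 4, 0, 7, 1, 9, 2, 6]

Answer: [3, 5, 8, 4, 0, 7, 1, 9, 2, 6]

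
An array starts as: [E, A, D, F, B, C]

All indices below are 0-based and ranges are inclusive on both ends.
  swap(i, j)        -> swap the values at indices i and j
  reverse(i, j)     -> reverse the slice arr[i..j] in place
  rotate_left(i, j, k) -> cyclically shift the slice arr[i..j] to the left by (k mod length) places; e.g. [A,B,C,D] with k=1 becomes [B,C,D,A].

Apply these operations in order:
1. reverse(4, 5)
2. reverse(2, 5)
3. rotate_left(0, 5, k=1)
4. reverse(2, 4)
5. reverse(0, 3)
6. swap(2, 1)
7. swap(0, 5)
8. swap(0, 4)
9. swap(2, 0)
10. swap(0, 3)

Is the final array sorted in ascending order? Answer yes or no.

Answer: yes

Derivation:
After 1 (reverse(4, 5)): [E, A, D, F, C, B]
After 2 (reverse(2, 5)): [E, A, B, C, F, D]
After 3 (rotate_left(0, 5, k=1)): [A, B, C, F, D, E]
After 4 (reverse(2, 4)): [A, B, D, F, C, E]
After 5 (reverse(0, 3)): [F, D, B, A, C, E]
After 6 (swap(2, 1)): [F, B, D, A, C, E]
After 7 (swap(0, 5)): [E, B, D, A, C, F]
After 8 (swap(0, 4)): [C, B, D, A, E, F]
After 9 (swap(2, 0)): [D, B, C, A, E, F]
After 10 (swap(0, 3)): [A, B, C, D, E, F]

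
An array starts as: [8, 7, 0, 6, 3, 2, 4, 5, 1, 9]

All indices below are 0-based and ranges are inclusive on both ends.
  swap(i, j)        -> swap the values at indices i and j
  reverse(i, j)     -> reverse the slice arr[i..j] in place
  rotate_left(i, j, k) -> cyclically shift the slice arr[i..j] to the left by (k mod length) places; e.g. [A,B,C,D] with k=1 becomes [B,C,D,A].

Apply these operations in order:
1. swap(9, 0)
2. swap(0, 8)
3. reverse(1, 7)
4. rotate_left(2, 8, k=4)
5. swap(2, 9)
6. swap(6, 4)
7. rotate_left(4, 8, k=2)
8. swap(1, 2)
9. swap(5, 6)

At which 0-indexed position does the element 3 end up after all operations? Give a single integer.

Answer: 6

Derivation:
After 1 (swap(9, 0)): [9, 7, 0, 6, 3, 2, 4, 5, 1, 8]
After 2 (swap(0, 8)): [1, 7, 0, 6, 3, 2, 4, 5, 9, 8]
After 3 (reverse(1, 7)): [1, 5, 4, 2, 3, 6, 0, 7, 9, 8]
After 4 (rotate_left(2, 8, k=4)): [1, 5, 0, 7, 9, 4, 2, 3, 6, 8]
After 5 (swap(2, 9)): [1, 5, 8, 7, 9, 4, 2, 3, 6, 0]
After 6 (swap(6, 4)): [1, 5, 8, 7, 2, 4, 9, 3, 6, 0]
After 7 (rotate_left(4, 8, k=2)): [1, 5, 8, 7, 9, 3, 6, 2, 4, 0]
After 8 (swap(1, 2)): [1, 8, 5, 7, 9, 3, 6, 2, 4, 0]
After 9 (swap(5, 6)): [1, 8, 5, 7, 9, 6, 3, 2, 4, 0]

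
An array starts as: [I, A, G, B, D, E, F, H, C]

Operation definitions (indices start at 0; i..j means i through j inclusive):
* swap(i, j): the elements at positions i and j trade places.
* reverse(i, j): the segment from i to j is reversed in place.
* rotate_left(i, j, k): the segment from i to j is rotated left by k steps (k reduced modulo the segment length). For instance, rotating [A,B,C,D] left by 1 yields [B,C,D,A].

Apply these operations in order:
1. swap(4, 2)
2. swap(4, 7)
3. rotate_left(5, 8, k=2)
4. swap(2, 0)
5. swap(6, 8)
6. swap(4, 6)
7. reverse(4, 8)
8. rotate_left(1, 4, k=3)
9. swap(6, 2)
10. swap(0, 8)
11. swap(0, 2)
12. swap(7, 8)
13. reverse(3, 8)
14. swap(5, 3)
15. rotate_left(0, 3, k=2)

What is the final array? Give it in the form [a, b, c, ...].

After 1 (swap(4, 2)): [I, A, D, B, G, E, F, H, C]
After 2 (swap(4, 7)): [I, A, D, B, H, E, F, G, C]
After 3 (rotate_left(5, 8, k=2)): [I, A, D, B, H, G, C, E, F]
After 4 (swap(2, 0)): [D, A, I, B, H, G, C, E, F]
After 5 (swap(6, 8)): [D, A, I, B, H, G, F, E, C]
After 6 (swap(4, 6)): [D, A, I, B, F, G, H, E, C]
After 7 (reverse(4, 8)): [D, A, I, B, C, E, H, G, F]
After 8 (rotate_left(1, 4, k=3)): [D, C, A, I, B, E, H, G, F]
After 9 (swap(6, 2)): [D, C, H, I, B, E, A, G, F]
After 10 (swap(0, 8)): [F, C, H, I, B, E, A, G, D]
After 11 (swap(0, 2)): [H, C, F, I, B, E, A, G, D]
After 12 (swap(7, 8)): [H, C, F, I, B, E, A, D, G]
After 13 (reverse(3, 8)): [H, C, F, G, D, A, E, B, I]
After 14 (swap(5, 3)): [H, C, F, A, D, G, E, B, I]
After 15 (rotate_left(0, 3, k=2)): [F, A, H, C, D, G, E, B, I]

Answer: [F, A, H, C, D, G, E, B, I]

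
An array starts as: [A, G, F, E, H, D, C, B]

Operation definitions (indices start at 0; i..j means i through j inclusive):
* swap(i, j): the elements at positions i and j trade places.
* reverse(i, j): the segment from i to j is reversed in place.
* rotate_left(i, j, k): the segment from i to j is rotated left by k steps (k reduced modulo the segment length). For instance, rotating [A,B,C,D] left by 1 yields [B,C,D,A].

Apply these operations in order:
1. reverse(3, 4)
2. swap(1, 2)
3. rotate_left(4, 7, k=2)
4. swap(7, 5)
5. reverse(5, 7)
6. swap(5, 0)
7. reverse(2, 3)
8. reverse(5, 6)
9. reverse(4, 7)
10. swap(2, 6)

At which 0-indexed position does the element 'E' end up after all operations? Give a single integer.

After 1 (reverse(3, 4)): [A, G, F, H, E, D, C, B]
After 2 (swap(1, 2)): [A, F, G, H, E, D, C, B]
After 3 (rotate_left(4, 7, k=2)): [A, F, G, H, C, B, E, D]
After 4 (swap(7, 5)): [A, F, G, H, C, D, E, B]
After 5 (reverse(5, 7)): [A, F, G, H, C, B, E, D]
After 6 (swap(5, 0)): [B, F, G, H, C, A, E, D]
After 7 (reverse(2, 3)): [B, F, H, G, C, A, E, D]
After 8 (reverse(5, 6)): [B, F, H, G, C, E, A, D]
After 9 (reverse(4, 7)): [B, F, H, G, D, A, E, C]
After 10 (swap(2, 6)): [B, F, E, G, D, A, H, C]

Answer: 2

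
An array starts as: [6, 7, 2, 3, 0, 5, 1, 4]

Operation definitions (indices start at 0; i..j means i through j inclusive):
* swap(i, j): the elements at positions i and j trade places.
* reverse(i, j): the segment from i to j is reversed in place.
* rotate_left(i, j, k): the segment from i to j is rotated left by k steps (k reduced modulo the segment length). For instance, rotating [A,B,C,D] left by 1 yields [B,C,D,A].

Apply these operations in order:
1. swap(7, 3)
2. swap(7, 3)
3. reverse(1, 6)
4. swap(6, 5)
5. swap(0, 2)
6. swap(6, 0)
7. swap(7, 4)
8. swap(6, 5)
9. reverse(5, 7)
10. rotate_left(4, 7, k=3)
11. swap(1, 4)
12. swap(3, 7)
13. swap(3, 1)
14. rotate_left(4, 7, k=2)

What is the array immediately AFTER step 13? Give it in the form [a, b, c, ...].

After 1 (swap(7, 3)): [6, 7, 2, 4, 0, 5, 1, 3]
After 2 (swap(7, 3)): [6, 7, 2, 3, 0, 5, 1, 4]
After 3 (reverse(1, 6)): [6, 1, 5, 0, 3, 2, 7, 4]
After 4 (swap(6, 5)): [6, 1, 5, 0, 3, 7, 2, 4]
After 5 (swap(0, 2)): [5, 1, 6, 0, 3, 7, 2, 4]
After 6 (swap(6, 0)): [2, 1, 6, 0, 3, 7, 5, 4]
After 7 (swap(7, 4)): [2, 1, 6, 0, 4, 7, 5, 3]
After 8 (swap(6, 5)): [2, 1, 6, 0, 4, 5, 7, 3]
After 9 (reverse(5, 7)): [2, 1, 6, 0, 4, 3, 7, 5]
After 10 (rotate_left(4, 7, k=3)): [2, 1, 6, 0, 5, 4, 3, 7]
After 11 (swap(1, 4)): [2, 5, 6, 0, 1, 4, 3, 7]
After 12 (swap(3, 7)): [2, 5, 6, 7, 1, 4, 3, 0]
After 13 (swap(3, 1)): [2, 7, 6, 5, 1, 4, 3, 0]

Answer: [2, 7, 6, 5, 1, 4, 3, 0]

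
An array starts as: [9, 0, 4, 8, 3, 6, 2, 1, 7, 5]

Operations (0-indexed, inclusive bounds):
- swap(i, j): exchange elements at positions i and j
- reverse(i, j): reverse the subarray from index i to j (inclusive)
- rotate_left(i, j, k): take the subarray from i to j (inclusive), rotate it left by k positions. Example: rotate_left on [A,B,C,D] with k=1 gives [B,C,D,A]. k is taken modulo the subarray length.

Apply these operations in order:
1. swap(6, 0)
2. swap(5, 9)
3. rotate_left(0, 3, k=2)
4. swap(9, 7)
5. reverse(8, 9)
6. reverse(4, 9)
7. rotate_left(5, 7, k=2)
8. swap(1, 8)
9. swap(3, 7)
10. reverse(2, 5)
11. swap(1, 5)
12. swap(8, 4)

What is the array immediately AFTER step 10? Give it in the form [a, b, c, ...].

Answer: [4, 5, 9, 7, 6, 2, 1, 0, 8, 3]

Derivation:
After 1 (swap(6, 0)): [2, 0, 4, 8, 3, 6, 9, 1, 7, 5]
After 2 (swap(5, 9)): [2, 0, 4, 8, 3, 5, 9, 1, 7, 6]
After 3 (rotate_left(0, 3, k=2)): [4, 8, 2, 0, 3, 5, 9, 1, 7, 6]
After 4 (swap(9, 7)): [4, 8, 2, 0, 3, 5, 9, 6, 7, 1]
After 5 (reverse(8, 9)): [4, 8, 2, 0, 3, 5, 9, 6, 1, 7]
After 6 (reverse(4, 9)): [4, 8, 2, 0, 7, 1, 6, 9, 5, 3]
After 7 (rotate_left(5, 7, k=2)): [4, 8, 2, 0, 7, 9, 1, 6, 5, 3]
After 8 (swap(1, 8)): [4, 5, 2, 0, 7, 9, 1, 6, 8, 3]
After 9 (swap(3, 7)): [4, 5, 2, 6, 7, 9, 1, 0, 8, 3]
After 10 (reverse(2, 5)): [4, 5, 9, 7, 6, 2, 1, 0, 8, 3]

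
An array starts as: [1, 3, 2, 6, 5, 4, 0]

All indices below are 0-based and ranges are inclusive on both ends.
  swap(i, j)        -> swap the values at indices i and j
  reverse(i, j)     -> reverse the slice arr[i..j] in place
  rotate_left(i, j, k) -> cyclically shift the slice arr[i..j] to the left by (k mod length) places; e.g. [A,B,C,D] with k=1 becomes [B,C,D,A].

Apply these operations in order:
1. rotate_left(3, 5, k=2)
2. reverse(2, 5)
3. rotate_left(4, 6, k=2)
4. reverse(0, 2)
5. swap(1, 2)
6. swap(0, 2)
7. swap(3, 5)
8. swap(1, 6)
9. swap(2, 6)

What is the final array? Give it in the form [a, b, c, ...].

Answer: [3, 2, 1, 4, 0, 6, 5]

Derivation:
After 1 (rotate_left(3, 5, k=2)): [1, 3, 2, 4, 6, 5, 0]
After 2 (reverse(2, 5)): [1, 3, 5, 6, 4, 2, 0]
After 3 (rotate_left(4, 6, k=2)): [1, 3, 5, 6, 0, 4, 2]
After 4 (reverse(0, 2)): [5, 3, 1, 6, 0, 4, 2]
After 5 (swap(1, 2)): [5, 1, 3, 6, 0, 4, 2]
After 6 (swap(0, 2)): [3, 1, 5, 6, 0, 4, 2]
After 7 (swap(3, 5)): [3, 1, 5, 4, 0, 6, 2]
After 8 (swap(1, 6)): [3, 2, 5, 4, 0, 6, 1]
After 9 (swap(2, 6)): [3, 2, 1, 4, 0, 6, 5]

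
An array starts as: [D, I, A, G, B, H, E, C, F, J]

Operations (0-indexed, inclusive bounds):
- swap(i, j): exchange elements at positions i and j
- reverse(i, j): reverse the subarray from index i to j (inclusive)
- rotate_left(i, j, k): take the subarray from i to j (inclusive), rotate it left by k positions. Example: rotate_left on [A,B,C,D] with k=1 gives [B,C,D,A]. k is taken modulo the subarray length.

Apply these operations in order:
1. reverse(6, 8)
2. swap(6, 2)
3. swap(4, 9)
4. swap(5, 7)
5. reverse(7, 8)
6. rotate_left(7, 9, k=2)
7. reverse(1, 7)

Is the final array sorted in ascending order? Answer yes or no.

Answer: no

Derivation:
After 1 (reverse(6, 8)): [D, I, A, G, B, H, F, C, E, J]
After 2 (swap(6, 2)): [D, I, F, G, B, H, A, C, E, J]
After 3 (swap(4, 9)): [D, I, F, G, J, H, A, C, E, B]
After 4 (swap(5, 7)): [D, I, F, G, J, C, A, H, E, B]
After 5 (reverse(7, 8)): [D, I, F, G, J, C, A, E, H, B]
After 6 (rotate_left(7, 9, k=2)): [D, I, F, G, J, C, A, B, E, H]
After 7 (reverse(1, 7)): [D, B, A, C, J, G, F, I, E, H]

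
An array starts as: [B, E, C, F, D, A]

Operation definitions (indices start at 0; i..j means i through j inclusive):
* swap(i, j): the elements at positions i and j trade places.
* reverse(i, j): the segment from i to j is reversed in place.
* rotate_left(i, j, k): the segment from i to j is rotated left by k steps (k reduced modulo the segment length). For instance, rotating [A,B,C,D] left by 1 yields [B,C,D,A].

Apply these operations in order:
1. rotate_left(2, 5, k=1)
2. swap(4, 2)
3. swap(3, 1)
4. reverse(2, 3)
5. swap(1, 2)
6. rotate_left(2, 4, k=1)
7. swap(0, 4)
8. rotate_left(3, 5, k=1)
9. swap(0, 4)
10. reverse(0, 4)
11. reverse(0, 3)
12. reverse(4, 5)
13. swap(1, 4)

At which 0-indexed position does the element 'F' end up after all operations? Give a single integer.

Answer: 1

Derivation:
After 1 (rotate_left(2, 5, k=1)): [B, E, F, D, A, C]
After 2 (swap(4, 2)): [B, E, A, D, F, C]
After 3 (swap(3, 1)): [B, D, A, E, F, C]
After 4 (reverse(2, 3)): [B, D, E, A, F, C]
After 5 (swap(1, 2)): [B, E, D, A, F, C]
After 6 (rotate_left(2, 4, k=1)): [B, E, A, F, D, C]
After 7 (swap(0, 4)): [D, E, A, F, B, C]
After 8 (rotate_left(3, 5, k=1)): [D, E, A, B, C, F]
After 9 (swap(0, 4)): [C, E, A, B, D, F]
After 10 (reverse(0, 4)): [D, B, A, E, C, F]
After 11 (reverse(0, 3)): [E, A, B, D, C, F]
After 12 (reverse(4, 5)): [E, A, B, D, F, C]
After 13 (swap(1, 4)): [E, F, B, D, A, C]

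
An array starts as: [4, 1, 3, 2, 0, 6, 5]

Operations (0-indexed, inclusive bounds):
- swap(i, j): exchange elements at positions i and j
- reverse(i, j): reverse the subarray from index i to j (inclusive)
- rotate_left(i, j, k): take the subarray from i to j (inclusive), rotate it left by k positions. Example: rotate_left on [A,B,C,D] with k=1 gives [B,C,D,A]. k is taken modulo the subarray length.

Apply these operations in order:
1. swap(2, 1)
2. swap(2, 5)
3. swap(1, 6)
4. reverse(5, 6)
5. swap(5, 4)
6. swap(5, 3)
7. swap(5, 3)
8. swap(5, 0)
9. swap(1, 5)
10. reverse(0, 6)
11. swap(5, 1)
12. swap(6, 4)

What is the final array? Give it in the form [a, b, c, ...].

Answer: [1, 4, 3, 2, 0, 5, 6]

Derivation:
After 1 (swap(2, 1)): [4, 3, 1, 2, 0, 6, 5]
After 2 (swap(2, 5)): [4, 3, 6, 2, 0, 1, 5]
After 3 (swap(1, 6)): [4, 5, 6, 2, 0, 1, 3]
After 4 (reverse(5, 6)): [4, 5, 6, 2, 0, 3, 1]
After 5 (swap(5, 4)): [4, 5, 6, 2, 3, 0, 1]
After 6 (swap(5, 3)): [4, 5, 6, 0, 3, 2, 1]
After 7 (swap(5, 3)): [4, 5, 6, 2, 3, 0, 1]
After 8 (swap(5, 0)): [0, 5, 6, 2, 3, 4, 1]
After 9 (swap(1, 5)): [0, 4, 6, 2, 3, 5, 1]
After 10 (reverse(0, 6)): [1, 5, 3, 2, 6, 4, 0]
After 11 (swap(5, 1)): [1, 4, 3, 2, 6, 5, 0]
After 12 (swap(6, 4)): [1, 4, 3, 2, 0, 5, 6]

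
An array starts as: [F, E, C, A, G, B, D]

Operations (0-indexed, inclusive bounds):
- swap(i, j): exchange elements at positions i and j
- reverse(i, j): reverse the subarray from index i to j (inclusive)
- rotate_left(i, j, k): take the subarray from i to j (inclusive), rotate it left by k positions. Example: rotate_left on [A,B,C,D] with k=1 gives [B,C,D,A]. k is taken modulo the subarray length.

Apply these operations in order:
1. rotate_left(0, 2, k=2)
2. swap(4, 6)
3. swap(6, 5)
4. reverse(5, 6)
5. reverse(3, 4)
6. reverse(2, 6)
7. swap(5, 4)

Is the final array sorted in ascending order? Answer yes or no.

After 1 (rotate_left(0, 2, k=2)): [C, F, E, A, G, B, D]
After 2 (swap(4, 6)): [C, F, E, A, D, B, G]
After 3 (swap(6, 5)): [C, F, E, A, D, G, B]
After 4 (reverse(5, 6)): [C, F, E, A, D, B, G]
After 5 (reverse(3, 4)): [C, F, E, D, A, B, G]
After 6 (reverse(2, 6)): [C, F, G, B, A, D, E]
After 7 (swap(5, 4)): [C, F, G, B, D, A, E]

Answer: no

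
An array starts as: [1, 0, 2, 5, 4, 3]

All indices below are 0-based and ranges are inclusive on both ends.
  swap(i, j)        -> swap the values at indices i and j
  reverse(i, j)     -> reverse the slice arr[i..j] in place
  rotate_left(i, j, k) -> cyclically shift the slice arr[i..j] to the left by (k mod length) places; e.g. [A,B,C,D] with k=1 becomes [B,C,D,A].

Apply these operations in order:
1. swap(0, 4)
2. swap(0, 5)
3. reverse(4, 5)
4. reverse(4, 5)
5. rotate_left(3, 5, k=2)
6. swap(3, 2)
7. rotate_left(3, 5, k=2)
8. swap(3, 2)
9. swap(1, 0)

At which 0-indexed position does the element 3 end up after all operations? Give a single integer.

After 1 (swap(0, 4)): [4, 0, 2, 5, 1, 3]
After 2 (swap(0, 5)): [3, 0, 2, 5, 1, 4]
After 3 (reverse(4, 5)): [3, 0, 2, 5, 4, 1]
After 4 (reverse(4, 5)): [3, 0, 2, 5, 1, 4]
After 5 (rotate_left(3, 5, k=2)): [3, 0, 2, 4, 5, 1]
After 6 (swap(3, 2)): [3, 0, 4, 2, 5, 1]
After 7 (rotate_left(3, 5, k=2)): [3, 0, 4, 1, 2, 5]
After 8 (swap(3, 2)): [3, 0, 1, 4, 2, 5]
After 9 (swap(1, 0)): [0, 3, 1, 4, 2, 5]

Answer: 1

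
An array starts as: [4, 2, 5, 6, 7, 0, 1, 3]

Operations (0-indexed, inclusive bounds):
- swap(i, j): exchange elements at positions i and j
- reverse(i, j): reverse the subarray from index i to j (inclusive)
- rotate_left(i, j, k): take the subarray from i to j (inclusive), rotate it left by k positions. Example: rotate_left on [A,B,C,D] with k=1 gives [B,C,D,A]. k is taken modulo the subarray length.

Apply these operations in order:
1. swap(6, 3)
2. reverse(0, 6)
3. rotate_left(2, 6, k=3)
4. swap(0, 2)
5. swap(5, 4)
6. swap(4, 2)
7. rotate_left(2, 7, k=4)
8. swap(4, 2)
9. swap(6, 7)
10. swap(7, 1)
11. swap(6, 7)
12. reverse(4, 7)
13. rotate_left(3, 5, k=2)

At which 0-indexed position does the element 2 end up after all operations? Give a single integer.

After 1 (swap(6, 3)): [4, 2, 5, 1, 7, 0, 6, 3]
After 2 (reverse(0, 6)): [6, 0, 7, 1, 5, 2, 4, 3]
After 3 (rotate_left(2, 6, k=3)): [6, 0, 2, 4, 7, 1, 5, 3]
After 4 (swap(0, 2)): [2, 0, 6, 4, 7, 1, 5, 3]
After 5 (swap(5, 4)): [2, 0, 6, 4, 1, 7, 5, 3]
After 6 (swap(4, 2)): [2, 0, 1, 4, 6, 7, 5, 3]
After 7 (rotate_left(2, 7, k=4)): [2, 0, 5, 3, 1, 4, 6, 7]
After 8 (swap(4, 2)): [2, 0, 1, 3, 5, 4, 6, 7]
After 9 (swap(6, 7)): [2, 0, 1, 3, 5, 4, 7, 6]
After 10 (swap(7, 1)): [2, 6, 1, 3, 5, 4, 7, 0]
After 11 (swap(6, 7)): [2, 6, 1, 3, 5, 4, 0, 7]
After 12 (reverse(4, 7)): [2, 6, 1, 3, 7, 0, 4, 5]
After 13 (rotate_left(3, 5, k=2)): [2, 6, 1, 0, 3, 7, 4, 5]

Answer: 0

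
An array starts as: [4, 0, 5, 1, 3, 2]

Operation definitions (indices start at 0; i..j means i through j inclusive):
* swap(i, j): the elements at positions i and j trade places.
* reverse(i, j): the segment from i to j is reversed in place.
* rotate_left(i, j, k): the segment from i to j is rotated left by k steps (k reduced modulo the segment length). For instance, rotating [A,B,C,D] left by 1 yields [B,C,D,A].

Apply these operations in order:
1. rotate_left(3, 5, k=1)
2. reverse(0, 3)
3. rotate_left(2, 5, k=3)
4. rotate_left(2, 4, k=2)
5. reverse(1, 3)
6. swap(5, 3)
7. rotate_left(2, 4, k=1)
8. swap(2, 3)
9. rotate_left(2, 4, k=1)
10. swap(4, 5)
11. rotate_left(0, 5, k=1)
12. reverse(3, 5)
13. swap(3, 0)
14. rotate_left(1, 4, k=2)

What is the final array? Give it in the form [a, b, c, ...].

Answer: [3, 1, 0, 2, 4, 5]

Derivation:
After 1 (rotate_left(3, 5, k=1)): [4, 0, 5, 3, 2, 1]
After 2 (reverse(0, 3)): [3, 5, 0, 4, 2, 1]
After 3 (rotate_left(2, 5, k=3)): [3, 5, 1, 0, 4, 2]
After 4 (rotate_left(2, 4, k=2)): [3, 5, 4, 1, 0, 2]
After 5 (reverse(1, 3)): [3, 1, 4, 5, 0, 2]
After 6 (swap(5, 3)): [3, 1, 4, 2, 0, 5]
After 7 (rotate_left(2, 4, k=1)): [3, 1, 2, 0, 4, 5]
After 8 (swap(2, 3)): [3, 1, 0, 2, 4, 5]
After 9 (rotate_left(2, 4, k=1)): [3, 1, 2, 4, 0, 5]
After 10 (swap(4, 5)): [3, 1, 2, 4, 5, 0]
After 11 (rotate_left(0, 5, k=1)): [1, 2, 4, 5, 0, 3]
After 12 (reverse(3, 5)): [1, 2, 4, 3, 0, 5]
After 13 (swap(3, 0)): [3, 2, 4, 1, 0, 5]
After 14 (rotate_left(1, 4, k=2)): [3, 1, 0, 2, 4, 5]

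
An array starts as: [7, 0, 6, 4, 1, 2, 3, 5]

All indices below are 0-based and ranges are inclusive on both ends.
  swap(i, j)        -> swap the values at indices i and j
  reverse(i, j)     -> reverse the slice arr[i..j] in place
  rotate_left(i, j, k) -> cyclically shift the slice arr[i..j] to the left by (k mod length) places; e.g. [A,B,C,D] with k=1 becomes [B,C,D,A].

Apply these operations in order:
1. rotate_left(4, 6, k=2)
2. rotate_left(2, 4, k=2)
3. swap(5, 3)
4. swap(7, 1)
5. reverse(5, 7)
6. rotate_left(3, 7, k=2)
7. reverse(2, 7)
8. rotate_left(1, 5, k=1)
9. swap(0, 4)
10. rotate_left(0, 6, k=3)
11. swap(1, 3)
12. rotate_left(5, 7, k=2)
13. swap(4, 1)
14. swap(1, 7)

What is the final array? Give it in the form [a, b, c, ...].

Answer: [6, 1, 5, 7, 0, 3, 4, 2]

Derivation:
After 1 (rotate_left(4, 6, k=2)): [7, 0, 6, 4, 3, 1, 2, 5]
After 2 (rotate_left(2, 4, k=2)): [7, 0, 3, 6, 4, 1, 2, 5]
After 3 (swap(5, 3)): [7, 0, 3, 1, 4, 6, 2, 5]
After 4 (swap(7, 1)): [7, 5, 3, 1, 4, 6, 2, 0]
After 5 (reverse(5, 7)): [7, 5, 3, 1, 4, 0, 2, 6]
After 6 (rotate_left(3, 7, k=2)): [7, 5, 3, 0, 2, 6, 1, 4]
After 7 (reverse(2, 7)): [7, 5, 4, 1, 6, 2, 0, 3]
After 8 (rotate_left(1, 5, k=1)): [7, 4, 1, 6, 2, 5, 0, 3]
After 9 (swap(0, 4)): [2, 4, 1, 6, 7, 5, 0, 3]
After 10 (rotate_left(0, 6, k=3)): [6, 7, 5, 0, 2, 4, 1, 3]
After 11 (swap(1, 3)): [6, 0, 5, 7, 2, 4, 1, 3]
After 12 (rotate_left(5, 7, k=2)): [6, 0, 5, 7, 2, 3, 4, 1]
After 13 (swap(4, 1)): [6, 2, 5, 7, 0, 3, 4, 1]
After 14 (swap(1, 7)): [6, 1, 5, 7, 0, 3, 4, 2]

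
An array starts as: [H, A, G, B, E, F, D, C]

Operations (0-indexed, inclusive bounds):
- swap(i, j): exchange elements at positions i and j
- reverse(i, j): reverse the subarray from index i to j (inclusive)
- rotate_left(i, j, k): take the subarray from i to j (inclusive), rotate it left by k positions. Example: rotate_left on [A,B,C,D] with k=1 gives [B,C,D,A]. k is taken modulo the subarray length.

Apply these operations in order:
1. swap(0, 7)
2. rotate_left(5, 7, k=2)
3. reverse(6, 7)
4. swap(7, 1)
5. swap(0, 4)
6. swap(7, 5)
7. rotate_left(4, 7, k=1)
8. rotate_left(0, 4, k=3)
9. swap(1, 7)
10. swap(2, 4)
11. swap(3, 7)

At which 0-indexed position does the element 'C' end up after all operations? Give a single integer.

Answer: 1

Derivation:
After 1 (swap(0, 7)): [C, A, G, B, E, F, D, H]
After 2 (rotate_left(5, 7, k=2)): [C, A, G, B, E, H, F, D]
After 3 (reverse(6, 7)): [C, A, G, B, E, H, D, F]
After 4 (swap(7, 1)): [C, F, G, B, E, H, D, A]
After 5 (swap(0, 4)): [E, F, G, B, C, H, D, A]
After 6 (swap(7, 5)): [E, F, G, B, C, A, D, H]
After 7 (rotate_left(4, 7, k=1)): [E, F, G, B, A, D, H, C]
After 8 (rotate_left(0, 4, k=3)): [B, A, E, F, G, D, H, C]
After 9 (swap(1, 7)): [B, C, E, F, G, D, H, A]
After 10 (swap(2, 4)): [B, C, G, F, E, D, H, A]
After 11 (swap(3, 7)): [B, C, G, A, E, D, H, F]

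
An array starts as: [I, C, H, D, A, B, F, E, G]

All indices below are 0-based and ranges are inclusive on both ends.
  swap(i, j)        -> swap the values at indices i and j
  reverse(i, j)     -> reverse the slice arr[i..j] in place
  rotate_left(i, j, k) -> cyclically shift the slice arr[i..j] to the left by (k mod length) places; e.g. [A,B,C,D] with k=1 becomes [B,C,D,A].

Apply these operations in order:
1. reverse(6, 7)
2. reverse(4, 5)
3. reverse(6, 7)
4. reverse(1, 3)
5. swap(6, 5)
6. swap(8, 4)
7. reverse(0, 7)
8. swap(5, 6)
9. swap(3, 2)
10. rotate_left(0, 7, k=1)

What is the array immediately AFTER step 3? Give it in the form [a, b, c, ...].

After 1 (reverse(6, 7)): [I, C, H, D, A, B, E, F, G]
After 2 (reverse(4, 5)): [I, C, H, D, B, A, E, F, G]
After 3 (reverse(6, 7)): [I, C, H, D, B, A, F, E, G]

Answer: [I, C, H, D, B, A, F, E, G]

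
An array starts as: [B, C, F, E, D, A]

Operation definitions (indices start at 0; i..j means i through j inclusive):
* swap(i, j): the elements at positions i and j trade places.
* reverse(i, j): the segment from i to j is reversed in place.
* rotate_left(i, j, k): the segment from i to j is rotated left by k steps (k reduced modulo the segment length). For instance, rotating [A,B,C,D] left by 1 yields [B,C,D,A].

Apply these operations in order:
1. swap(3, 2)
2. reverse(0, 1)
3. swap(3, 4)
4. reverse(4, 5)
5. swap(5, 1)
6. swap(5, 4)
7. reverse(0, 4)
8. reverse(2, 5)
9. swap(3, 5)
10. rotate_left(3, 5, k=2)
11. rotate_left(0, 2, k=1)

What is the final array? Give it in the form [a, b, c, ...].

After 1 (swap(3, 2)): [B, C, E, F, D, A]
After 2 (reverse(0, 1)): [C, B, E, F, D, A]
After 3 (swap(3, 4)): [C, B, E, D, F, A]
After 4 (reverse(4, 5)): [C, B, E, D, A, F]
After 5 (swap(5, 1)): [C, F, E, D, A, B]
After 6 (swap(5, 4)): [C, F, E, D, B, A]
After 7 (reverse(0, 4)): [B, D, E, F, C, A]
After 8 (reverse(2, 5)): [B, D, A, C, F, E]
After 9 (swap(3, 5)): [B, D, A, E, F, C]
After 10 (rotate_left(3, 5, k=2)): [B, D, A, C, E, F]
After 11 (rotate_left(0, 2, k=1)): [D, A, B, C, E, F]

Answer: [D, A, B, C, E, F]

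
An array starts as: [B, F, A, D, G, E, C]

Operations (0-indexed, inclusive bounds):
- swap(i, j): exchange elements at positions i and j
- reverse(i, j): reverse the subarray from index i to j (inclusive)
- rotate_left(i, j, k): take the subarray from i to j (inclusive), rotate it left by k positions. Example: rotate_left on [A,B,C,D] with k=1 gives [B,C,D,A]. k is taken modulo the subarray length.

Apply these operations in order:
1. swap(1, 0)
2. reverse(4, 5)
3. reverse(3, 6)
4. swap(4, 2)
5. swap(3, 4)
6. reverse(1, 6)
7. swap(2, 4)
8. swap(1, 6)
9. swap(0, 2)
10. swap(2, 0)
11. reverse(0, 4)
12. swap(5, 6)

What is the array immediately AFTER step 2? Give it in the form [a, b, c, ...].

Answer: [F, B, A, D, E, G, C]

Derivation:
After 1 (swap(1, 0)): [F, B, A, D, G, E, C]
After 2 (reverse(4, 5)): [F, B, A, D, E, G, C]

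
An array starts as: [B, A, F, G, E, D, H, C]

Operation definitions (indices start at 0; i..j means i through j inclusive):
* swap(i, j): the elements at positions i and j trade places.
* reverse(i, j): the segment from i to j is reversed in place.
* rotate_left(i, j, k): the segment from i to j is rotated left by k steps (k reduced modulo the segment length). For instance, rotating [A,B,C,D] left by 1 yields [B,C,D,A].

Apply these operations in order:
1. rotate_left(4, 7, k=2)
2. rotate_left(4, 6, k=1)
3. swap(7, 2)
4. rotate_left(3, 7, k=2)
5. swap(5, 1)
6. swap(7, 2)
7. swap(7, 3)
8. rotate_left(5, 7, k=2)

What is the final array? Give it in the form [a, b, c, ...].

After 1 (rotate_left(4, 7, k=2)): [B, A, F, G, H, C, E, D]
After 2 (rotate_left(4, 6, k=1)): [B, A, F, G, C, E, H, D]
After 3 (swap(7, 2)): [B, A, D, G, C, E, H, F]
After 4 (rotate_left(3, 7, k=2)): [B, A, D, E, H, F, G, C]
After 5 (swap(5, 1)): [B, F, D, E, H, A, G, C]
After 6 (swap(7, 2)): [B, F, C, E, H, A, G, D]
After 7 (swap(7, 3)): [B, F, C, D, H, A, G, E]
After 8 (rotate_left(5, 7, k=2)): [B, F, C, D, H, E, A, G]

Answer: [B, F, C, D, H, E, A, G]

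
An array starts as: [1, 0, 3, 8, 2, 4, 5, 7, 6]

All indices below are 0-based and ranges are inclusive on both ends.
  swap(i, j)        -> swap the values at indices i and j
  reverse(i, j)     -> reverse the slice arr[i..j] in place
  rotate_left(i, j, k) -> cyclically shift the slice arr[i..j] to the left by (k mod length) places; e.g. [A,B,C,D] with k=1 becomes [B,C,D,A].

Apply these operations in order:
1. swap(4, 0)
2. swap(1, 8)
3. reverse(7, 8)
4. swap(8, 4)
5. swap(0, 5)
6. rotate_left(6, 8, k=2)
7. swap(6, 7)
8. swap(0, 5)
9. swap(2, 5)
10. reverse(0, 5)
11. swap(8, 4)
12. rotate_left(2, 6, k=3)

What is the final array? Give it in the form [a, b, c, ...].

Answer: [3, 7, 2, 5, 8, 4, 0, 1, 6]

Derivation:
After 1 (swap(4, 0)): [2, 0, 3, 8, 1, 4, 5, 7, 6]
After 2 (swap(1, 8)): [2, 6, 3, 8, 1, 4, 5, 7, 0]
After 3 (reverse(7, 8)): [2, 6, 3, 8, 1, 4, 5, 0, 7]
After 4 (swap(8, 4)): [2, 6, 3, 8, 7, 4, 5, 0, 1]
After 5 (swap(0, 5)): [4, 6, 3, 8, 7, 2, 5, 0, 1]
After 6 (rotate_left(6, 8, k=2)): [4, 6, 3, 8, 7, 2, 1, 5, 0]
After 7 (swap(6, 7)): [4, 6, 3, 8, 7, 2, 5, 1, 0]
After 8 (swap(0, 5)): [2, 6, 3, 8, 7, 4, 5, 1, 0]
After 9 (swap(2, 5)): [2, 6, 4, 8, 7, 3, 5, 1, 0]
After 10 (reverse(0, 5)): [3, 7, 8, 4, 6, 2, 5, 1, 0]
After 11 (swap(8, 4)): [3, 7, 8, 4, 0, 2, 5, 1, 6]
After 12 (rotate_left(2, 6, k=3)): [3, 7, 2, 5, 8, 4, 0, 1, 6]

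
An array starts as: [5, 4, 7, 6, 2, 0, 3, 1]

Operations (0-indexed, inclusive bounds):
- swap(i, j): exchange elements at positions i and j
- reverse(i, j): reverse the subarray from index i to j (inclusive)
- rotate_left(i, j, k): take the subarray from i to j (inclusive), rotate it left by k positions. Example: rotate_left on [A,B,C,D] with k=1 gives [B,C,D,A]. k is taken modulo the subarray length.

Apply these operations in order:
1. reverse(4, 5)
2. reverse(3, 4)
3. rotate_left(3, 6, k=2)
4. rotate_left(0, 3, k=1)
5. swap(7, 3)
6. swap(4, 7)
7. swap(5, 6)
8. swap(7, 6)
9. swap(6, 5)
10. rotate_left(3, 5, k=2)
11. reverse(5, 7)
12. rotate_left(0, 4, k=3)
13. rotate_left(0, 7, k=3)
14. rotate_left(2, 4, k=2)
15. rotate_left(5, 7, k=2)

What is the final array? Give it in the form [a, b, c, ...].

After 1 (reverse(4, 5)): [5, 4, 7, 6, 0, 2, 3, 1]
After 2 (reverse(3, 4)): [5, 4, 7, 0, 6, 2, 3, 1]
After 3 (rotate_left(3, 6, k=2)): [5, 4, 7, 2, 3, 0, 6, 1]
After 4 (rotate_left(0, 3, k=1)): [4, 7, 2, 5, 3, 0, 6, 1]
After 5 (swap(7, 3)): [4, 7, 2, 1, 3, 0, 6, 5]
After 6 (swap(4, 7)): [4, 7, 2, 1, 5, 0, 6, 3]
After 7 (swap(5, 6)): [4, 7, 2, 1, 5, 6, 0, 3]
After 8 (swap(7, 6)): [4, 7, 2, 1, 5, 6, 3, 0]
After 9 (swap(6, 5)): [4, 7, 2, 1, 5, 3, 6, 0]
After 10 (rotate_left(3, 5, k=2)): [4, 7, 2, 3, 1, 5, 6, 0]
After 11 (reverse(5, 7)): [4, 7, 2, 3, 1, 0, 6, 5]
After 12 (rotate_left(0, 4, k=3)): [3, 1, 4, 7, 2, 0, 6, 5]
After 13 (rotate_left(0, 7, k=3)): [7, 2, 0, 6, 5, 3, 1, 4]
After 14 (rotate_left(2, 4, k=2)): [7, 2, 5, 0, 6, 3, 1, 4]
After 15 (rotate_left(5, 7, k=2)): [7, 2, 5, 0, 6, 4, 3, 1]

Answer: [7, 2, 5, 0, 6, 4, 3, 1]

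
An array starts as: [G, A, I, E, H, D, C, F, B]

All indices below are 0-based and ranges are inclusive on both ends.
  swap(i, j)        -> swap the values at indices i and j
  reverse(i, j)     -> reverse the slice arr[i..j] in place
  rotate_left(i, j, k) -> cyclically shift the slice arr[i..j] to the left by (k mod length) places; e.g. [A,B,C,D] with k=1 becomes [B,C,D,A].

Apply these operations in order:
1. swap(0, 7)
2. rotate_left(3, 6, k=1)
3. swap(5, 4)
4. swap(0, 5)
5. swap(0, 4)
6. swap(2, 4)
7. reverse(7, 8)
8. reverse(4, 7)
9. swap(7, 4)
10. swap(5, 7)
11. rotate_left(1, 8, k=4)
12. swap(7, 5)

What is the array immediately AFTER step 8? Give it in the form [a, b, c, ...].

Answer: [C, A, D, H, B, E, F, I, G]

Derivation:
After 1 (swap(0, 7)): [F, A, I, E, H, D, C, G, B]
After 2 (rotate_left(3, 6, k=1)): [F, A, I, H, D, C, E, G, B]
After 3 (swap(5, 4)): [F, A, I, H, C, D, E, G, B]
After 4 (swap(0, 5)): [D, A, I, H, C, F, E, G, B]
After 5 (swap(0, 4)): [C, A, I, H, D, F, E, G, B]
After 6 (swap(2, 4)): [C, A, D, H, I, F, E, G, B]
After 7 (reverse(7, 8)): [C, A, D, H, I, F, E, B, G]
After 8 (reverse(4, 7)): [C, A, D, H, B, E, F, I, G]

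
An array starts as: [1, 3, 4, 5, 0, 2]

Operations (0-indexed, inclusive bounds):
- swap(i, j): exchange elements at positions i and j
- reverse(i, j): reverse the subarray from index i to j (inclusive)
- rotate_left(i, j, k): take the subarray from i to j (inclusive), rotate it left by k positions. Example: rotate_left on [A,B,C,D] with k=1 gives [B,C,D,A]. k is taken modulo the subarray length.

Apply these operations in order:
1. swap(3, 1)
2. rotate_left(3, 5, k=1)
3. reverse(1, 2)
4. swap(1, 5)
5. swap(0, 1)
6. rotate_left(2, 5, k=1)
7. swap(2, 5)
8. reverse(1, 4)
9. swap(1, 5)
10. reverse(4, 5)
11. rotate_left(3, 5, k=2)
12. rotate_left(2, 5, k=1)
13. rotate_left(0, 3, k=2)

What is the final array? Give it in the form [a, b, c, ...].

After 1 (swap(3, 1)): [1, 5, 4, 3, 0, 2]
After 2 (rotate_left(3, 5, k=1)): [1, 5, 4, 0, 2, 3]
After 3 (reverse(1, 2)): [1, 4, 5, 0, 2, 3]
After 4 (swap(1, 5)): [1, 3, 5, 0, 2, 4]
After 5 (swap(0, 1)): [3, 1, 5, 0, 2, 4]
After 6 (rotate_left(2, 5, k=1)): [3, 1, 0, 2, 4, 5]
After 7 (swap(2, 5)): [3, 1, 5, 2, 4, 0]
After 8 (reverse(1, 4)): [3, 4, 2, 5, 1, 0]
After 9 (swap(1, 5)): [3, 0, 2, 5, 1, 4]
After 10 (reverse(4, 5)): [3, 0, 2, 5, 4, 1]
After 11 (rotate_left(3, 5, k=2)): [3, 0, 2, 1, 5, 4]
After 12 (rotate_left(2, 5, k=1)): [3, 0, 1, 5, 4, 2]
After 13 (rotate_left(0, 3, k=2)): [1, 5, 3, 0, 4, 2]

Answer: [1, 5, 3, 0, 4, 2]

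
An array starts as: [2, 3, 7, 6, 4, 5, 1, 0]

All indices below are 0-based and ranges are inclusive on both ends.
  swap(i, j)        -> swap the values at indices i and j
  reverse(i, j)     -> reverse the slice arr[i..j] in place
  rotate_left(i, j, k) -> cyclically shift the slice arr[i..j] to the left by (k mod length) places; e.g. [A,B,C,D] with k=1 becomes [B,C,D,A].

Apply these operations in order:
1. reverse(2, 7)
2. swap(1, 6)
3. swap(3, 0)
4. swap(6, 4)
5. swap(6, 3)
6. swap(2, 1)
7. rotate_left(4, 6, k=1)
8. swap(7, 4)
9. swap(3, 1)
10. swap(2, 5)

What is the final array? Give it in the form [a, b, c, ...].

Answer: [1, 5, 2, 0, 7, 6, 3, 4]

Derivation:
After 1 (reverse(2, 7)): [2, 3, 0, 1, 5, 4, 6, 7]
After 2 (swap(1, 6)): [2, 6, 0, 1, 5, 4, 3, 7]
After 3 (swap(3, 0)): [1, 6, 0, 2, 5, 4, 3, 7]
After 4 (swap(6, 4)): [1, 6, 0, 2, 3, 4, 5, 7]
After 5 (swap(6, 3)): [1, 6, 0, 5, 3, 4, 2, 7]
After 6 (swap(2, 1)): [1, 0, 6, 5, 3, 4, 2, 7]
After 7 (rotate_left(4, 6, k=1)): [1, 0, 6, 5, 4, 2, 3, 7]
After 8 (swap(7, 4)): [1, 0, 6, 5, 7, 2, 3, 4]
After 9 (swap(3, 1)): [1, 5, 6, 0, 7, 2, 3, 4]
After 10 (swap(2, 5)): [1, 5, 2, 0, 7, 6, 3, 4]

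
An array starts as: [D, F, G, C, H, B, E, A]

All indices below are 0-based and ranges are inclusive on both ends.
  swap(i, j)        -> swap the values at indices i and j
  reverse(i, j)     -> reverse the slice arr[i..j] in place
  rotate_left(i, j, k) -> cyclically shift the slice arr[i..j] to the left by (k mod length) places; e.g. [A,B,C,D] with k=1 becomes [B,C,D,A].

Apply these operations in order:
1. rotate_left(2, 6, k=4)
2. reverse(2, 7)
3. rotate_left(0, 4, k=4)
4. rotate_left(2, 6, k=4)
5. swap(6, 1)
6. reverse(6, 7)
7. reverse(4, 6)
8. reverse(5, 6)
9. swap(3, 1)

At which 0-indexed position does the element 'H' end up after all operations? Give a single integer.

Answer: 0

Derivation:
After 1 (rotate_left(2, 6, k=4)): [D, F, E, G, C, H, B, A]
After 2 (reverse(2, 7)): [D, F, A, B, H, C, G, E]
After 3 (rotate_left(0, 4, k=4)): [H, D, F, A, B, C, G, E]
After 4 (rotate_left(2, 6, k=4)): [H, D, G, F, A, B, C, E]
After 5 (swap(6, 1)): [H, C, G, F, A, B, D, E]
After 6 (reverse(6, 7)): [H, C, G, F, A, B, E, D]
After 7 (reverse(4, 6)): [H, C, G, F, E, B, A, D]
After 8 (reverse(5, 6)): [H, C, G, F, E, A, B, D]
After 9 (swap(3, 1)): [H, F, G, C, E, A, B, D]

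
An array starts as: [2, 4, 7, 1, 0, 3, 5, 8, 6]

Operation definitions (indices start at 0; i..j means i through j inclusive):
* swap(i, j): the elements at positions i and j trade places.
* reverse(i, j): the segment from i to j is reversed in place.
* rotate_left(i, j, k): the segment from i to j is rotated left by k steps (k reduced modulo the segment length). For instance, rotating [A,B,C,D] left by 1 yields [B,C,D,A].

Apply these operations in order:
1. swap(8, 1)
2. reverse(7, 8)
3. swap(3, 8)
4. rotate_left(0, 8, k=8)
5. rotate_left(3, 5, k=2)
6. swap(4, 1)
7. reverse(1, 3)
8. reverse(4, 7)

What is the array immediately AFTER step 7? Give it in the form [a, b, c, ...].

After 1 (swap(8, 1)): [2, 6, 7, 1, 0, 3, 5, 8, 4]
After 2 (reverse(7, 8)): [2, 6, 7, 1, 0, 3, 5, 4, 8]
After 3 (swap(3, 8)): [2, 6, 7, 8, 0, 3, 5, 4, 1]
After 4 (rotate_left(0, 8, k=8)): [1, 2, 6, 7, 8, 0, 3, 5, 4]
After 5 (rotate_left(3, 5, k=2)): [1, 2, 6, 0, 7, 8, 3, 5, 4]
After 6 (swap(4, 1)): [1, 7, 6, 0, 2, 8, 3, 5, 4]
After 7 (reverse(1, 3)): [1, 0, 6, 7, 2, 8, 3, 5, 4]

Answer: [1, 0, 6, 7, 2, 8, 3, 5, 4]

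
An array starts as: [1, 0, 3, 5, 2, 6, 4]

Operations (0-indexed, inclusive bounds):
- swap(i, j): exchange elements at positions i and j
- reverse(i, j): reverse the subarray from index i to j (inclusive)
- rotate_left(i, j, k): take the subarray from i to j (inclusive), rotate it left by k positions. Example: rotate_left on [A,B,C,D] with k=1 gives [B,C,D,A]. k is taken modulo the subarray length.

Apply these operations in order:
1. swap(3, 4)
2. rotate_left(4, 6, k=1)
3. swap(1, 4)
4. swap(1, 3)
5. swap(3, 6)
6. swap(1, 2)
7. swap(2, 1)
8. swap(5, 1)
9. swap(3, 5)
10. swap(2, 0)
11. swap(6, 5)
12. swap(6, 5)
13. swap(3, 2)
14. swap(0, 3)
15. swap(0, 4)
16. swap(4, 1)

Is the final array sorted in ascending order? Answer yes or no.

After 1 (swap(3, 4)): [1, 0, 3, 2, 5, 6, 4]
After 2 (rotate_left(4, 6, k=1)): [1, 0, 3, 2, 6, 4, 5]
After 3 (swap(1, 4)): [1, 6, 3, 2, 0, 4, 5]
After 4 (swap(1, 3)): [1, 2, 3, 6, 0, 4, 5]
After 5 (swap(3, 6)): [1, 2, 3, 5, 0, 4, 6]
After 6 (swap(1, 2)): [1, 3, 2, 5, 0, 4, 6]
After 7 (swap(2, 1)): [1, 2, 3, 5, 0, 4, 6]
After 8 (swap(5, 1)): [1, 4, 3, 5, 0, 2, 6]
After 9 (swap(3, 5)): [1, 4, 3, 2, 0, 5, 6]
After 10 (swap(2, 0)): [3, 4, 1, 2, 0, 5, 6]
After 11 (swap(6, 5)): [3, 4, 1, 2, 0, 6, 5]
After 12 (swap(6, 5)): [3, 4, 1, 2, 0, 5, 6]
After 13 (swap(3, 2)): [3, 4, 2, 1, 0, 5, 6]
After 14 (swap(0, 3)): [1, 4, 2, 3, 0, 5, 6]
After 15 (swap(0, 4)): [0, 4, 2, 3, 1, 5, 6]
After 16 (swap(4, 1)): [0, 1, 2, 3, 4, 5, 6]

Answer: yes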